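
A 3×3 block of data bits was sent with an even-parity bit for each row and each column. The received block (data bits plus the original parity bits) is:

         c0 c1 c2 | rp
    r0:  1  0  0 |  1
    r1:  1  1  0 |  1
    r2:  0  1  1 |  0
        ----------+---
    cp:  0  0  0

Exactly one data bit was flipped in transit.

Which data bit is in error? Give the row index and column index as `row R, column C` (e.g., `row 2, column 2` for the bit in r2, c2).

Recompute each row's even parity and compare to rp:
  r0: data parity 1, sent rp 1 → ok
  r1: data parity 0, sent rp 1 → mismatch
  r2: data parity 0, sent rp 0 → ok
Recompute each column's even parity and compare to cp:
  c0: data parity 0, sent cp 0 → ok
  c1: data parity 0, sent cp 0 → ok
  c2: data parity 1, sent cp 0 → mismatch
Exactly one row (r1) and one column (c2) fail → the flipped bit is at their intersection.

row 1, column 2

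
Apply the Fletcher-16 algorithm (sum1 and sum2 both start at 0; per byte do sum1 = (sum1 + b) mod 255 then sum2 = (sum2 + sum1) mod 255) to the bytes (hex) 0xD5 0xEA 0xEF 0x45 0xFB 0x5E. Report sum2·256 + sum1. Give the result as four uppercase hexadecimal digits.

Running sums (mod 255):
  after byte 0 (0xD5): sum1=213, sum2=213
  after byte 1 (0xEA): sum1=192, sum2=150
  after byte 2 (0xEF): sum1=176, sum2=71
  after byte 3 (0x45): sum1=245, sum2=61
  after byte 4 (0xFB): sum1=241, sum2=47
  after byte 5 (0x5E): sum1=80, sum2=127
Checksum = sum2·256 + sum1 = 127·256 + 80 = 32592 = 0x7F50.

7F50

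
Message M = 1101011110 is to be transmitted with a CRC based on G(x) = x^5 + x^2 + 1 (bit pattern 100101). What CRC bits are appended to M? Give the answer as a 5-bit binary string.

01111

Append 5 zeros: 110101111000000. Divide by 100101 (XOR where the leading bit is 1):
  pos 0: 110101 XOR 100101 = 010000
  pos 1: 100001 XOR 100101 = 000100
  pos 4: 100110 XOR 100101 = 000011
  pos 8: 110000 XOR 100101 = 010101
  pos 9: 101010 XOR 100101 = 001111
Remainder (last 5 bits) = 01111. This is the CRC / FCS.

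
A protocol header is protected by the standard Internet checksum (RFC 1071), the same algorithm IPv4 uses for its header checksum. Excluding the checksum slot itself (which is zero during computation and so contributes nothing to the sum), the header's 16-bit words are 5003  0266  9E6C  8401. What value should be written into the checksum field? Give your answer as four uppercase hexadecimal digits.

One's-complement addition (fold any carry out of bit 15 back into bit 0):
  0x5003 + 0x0266 = 0x05269
  0x5269 + 0x9E6C = 0x0F0D5
  0xF0D5 + 0x8401 = 0x174D6 → wrap carry → 0x74D7
One's-complement sum = 0x74D7.
Checksum = ~0x74D7 & 0xFFFF = 0x8B28.

8B28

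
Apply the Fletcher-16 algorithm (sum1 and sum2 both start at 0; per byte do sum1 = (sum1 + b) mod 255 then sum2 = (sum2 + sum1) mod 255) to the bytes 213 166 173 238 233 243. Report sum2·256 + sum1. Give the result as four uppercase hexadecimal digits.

8FF6

Running sums (mod 255):
  after byte 0 (213): sum1=213, sum2=213
  after byte 1 (166): sum1=124, sum2=82
  after byte 2 (173): sum1=42, sum2=124
  after byte 3 (238): sum1=25, sum2=149
  after byte 4 (233): sum1=3, sum2=152
  after byte 5 (243): sum1=246, sum2=143
Checksum = sum2·256 + sum1 = 143·256 + 246 = 36854 = 0x8FF6.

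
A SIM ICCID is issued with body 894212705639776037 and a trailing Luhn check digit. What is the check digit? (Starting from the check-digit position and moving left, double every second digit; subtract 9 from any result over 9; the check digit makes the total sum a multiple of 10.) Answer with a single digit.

7

Partial digits right→left: 7 3 0 6 7 7 9 3 6 5 0 7 2 1 2 4 9 8
Double every second digit counting from the check-digit position (so the 1st, 3rd, 5th, ... of the partial from the right).
  doubled (with −9 where >9): 5 0 5 9 3 0 4 4 9 → sum 39
  kept as-is: 3 6 7 3 5 7 1 4 8 → sum 44
Total = 39 + 44 = 83.
Check digit = (10 − (83 mod 10)) mod 10 = 7.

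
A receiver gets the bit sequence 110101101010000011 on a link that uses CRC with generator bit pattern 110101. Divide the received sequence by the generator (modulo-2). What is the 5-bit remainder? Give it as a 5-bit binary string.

Modulo-2 division of 110101101010000011 by 110101:
  pos 0: 110101 XOR 110101 = 000000
  pos 6: 101010 XOR 110101 = 011111
  pos 7: 111110 XOR 110101 = 001011
  pos 9: 101100 XOR 110101 = 011001
  pos 10: 110010 XOR 110101 = 000111
Remainder = 11111 (nonzero — an error is detected).

11111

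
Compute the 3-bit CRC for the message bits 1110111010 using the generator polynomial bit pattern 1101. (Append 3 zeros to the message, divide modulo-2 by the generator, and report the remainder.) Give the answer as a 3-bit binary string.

011

Append 3 zeros: 1110111010000. Divide by 1101 (XOR where the leading bit is 1):
  pos 0: 1110 XOR 1101 = 0011
  pos 2: 1111 XOR 1101 = 0010
  pos 4: 1010 XOR 1101 = 0111
  pos 5: 1111 XOR 1101 = 0010
  pos 7: 1000 XOR 1101 = 0101
  pos 8: 1010 XOR 1101 = 0111
  pos 9: 1110 XOR 1101 = 0011
Remainder (last 3 bits) = 011. This is the CRC / FCS.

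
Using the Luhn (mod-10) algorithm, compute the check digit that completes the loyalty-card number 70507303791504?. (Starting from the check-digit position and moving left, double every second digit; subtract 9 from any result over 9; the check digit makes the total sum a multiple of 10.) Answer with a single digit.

Partial digits right→left: 4 0 5 1 9 7 3 0 3 7 0 5 0 7
Double every second digit counting from the check-digit position (so the 1st, 3rd, 5th, ... of the partial from the right).
  doubled (with −9 where >9): 8 1 9 6 6 0 0 → sum 30
  kept as-is: 0 1 7 0 7 5 7 → sum 27
Total = 30 + 27 = 57.
Check digit = (10 − (57 mod 10)) mod 10 = 3.

3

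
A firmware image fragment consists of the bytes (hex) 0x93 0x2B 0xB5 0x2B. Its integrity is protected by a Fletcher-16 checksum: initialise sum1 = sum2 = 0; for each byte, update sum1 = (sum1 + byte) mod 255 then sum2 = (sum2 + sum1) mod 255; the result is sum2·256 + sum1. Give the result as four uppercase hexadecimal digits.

669F

Running sums (mod 255):
  after byte 0 (0x93): sum1=147, sum2=147
  after byte 1 (0x2B): sum1=190, sum2=82
  after byte 2 (0xB5): sum1=116, sum2=198
  after byte 3 (0x2B): sum1=159, sum2=102
Checksum = sum2·256 + sum1 = 102·256 + 159 = 26271 = 0x669F.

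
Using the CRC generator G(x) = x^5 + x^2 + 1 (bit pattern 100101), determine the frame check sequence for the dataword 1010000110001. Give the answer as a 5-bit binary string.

00010

Append 5 zeros: 101000011000100000. Divide by 100101 (XOR where the leading bit is 1):
  pos 0: 101000 XOR 100101 = 001101
  pos 2: 110101 XOR 100101 = 010000
  pos 3: 100001 XOR 100101 = 000100
  pos 6: 100000 XOR 100101 = 000101
  pos 9: 101100 XOR 100101 = 001001
  pos 11: 100100 XOR 100101 = 000001
Remainder (last 5 bits) = 00010. This is the CRC / FCS.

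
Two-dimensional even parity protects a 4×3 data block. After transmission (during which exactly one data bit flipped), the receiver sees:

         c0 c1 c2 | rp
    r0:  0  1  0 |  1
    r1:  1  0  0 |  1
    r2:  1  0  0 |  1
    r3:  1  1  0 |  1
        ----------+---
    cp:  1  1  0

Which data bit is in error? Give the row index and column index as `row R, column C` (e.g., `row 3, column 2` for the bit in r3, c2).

row 3, column 1

Recompute each row's even parity and compare to rp:
  r0: data parity 1, sent rp 1 → ok
  r1: data parity 1, sent rp 1 → ok
  r2: data parity 1, sent rp 1 → ok
  r3: data parity 0, sent rp 1 → mismatch
Recompute each column's even parity and compare to cp:
  c0: data parity 1, sent cp 1 → ok
  c1: data parity 0, sent cp 1 → mismatch
  c2: data parity 0, sent cp 0 → ok
Exactly one row (r3) and one column (c1) fail → the flipped bit is at their intersection.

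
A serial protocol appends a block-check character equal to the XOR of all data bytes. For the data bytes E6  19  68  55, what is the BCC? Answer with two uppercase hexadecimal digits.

XOR the bytes together:
  start with 0xE6
  0xE6 ⊕ 0x19 = 0xFF
  0xFF ⊕ 0x68 = 0x97
  0x97 ⊕ 0x55 = 0xC2

C2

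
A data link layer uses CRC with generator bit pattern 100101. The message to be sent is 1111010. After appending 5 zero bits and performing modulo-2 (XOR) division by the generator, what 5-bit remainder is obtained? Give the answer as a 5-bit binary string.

01011

Append 5 zeros: 111101000000. Divide by 100101 (XOR where the leading bit is 1):
  pos 0: 111101 XOR 100101 = 011000
  pos 1: 110000 XOR 100101 = 010101
  pos 2: 101010 XOR 100101 = 001111
  pos 4: 111100 XOR 100101 = 011001
  pos 5: 110010 XOR 100101 = 010111
  pos 6: 101110 XOR 100101 = 001011
Remainder (last 5 bits) = 01011. This is the CRC / FCS.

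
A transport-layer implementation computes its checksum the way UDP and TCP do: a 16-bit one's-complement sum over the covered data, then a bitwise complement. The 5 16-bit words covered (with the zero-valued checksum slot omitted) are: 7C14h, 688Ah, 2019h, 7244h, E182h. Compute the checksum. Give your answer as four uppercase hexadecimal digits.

One's-complement addition (fold any carry out of bit 15 back into bit 0):
  0x7C14 + 0x688A = 0x0E49E
  0xE49E + 0x2019 = 0x104B7 → wrap carry → 0x04B8
  0x04B8 + 0x7244 = 0x076FC
  0x76FC + 0xE182 = 0x1587E → wrap carry → 0x587F
One's-complement sum = 0x587F.
Checksum = ~0x587F & 0xFFFF = 0xA780.

A780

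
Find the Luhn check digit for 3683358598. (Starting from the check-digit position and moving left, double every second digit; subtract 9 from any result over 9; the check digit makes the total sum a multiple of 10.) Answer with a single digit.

1

Partial digits right→left: 8 9 5 8 5 3 3 8 6 3
Double every second digit counting from the check-digit position (so the 1st, 3rd, 5th, ... of the partial from the right).
  doubled (with −9 where >9): 7 1 1 6 3 → sum 18
  kept as-is: 9 8 3 8 3 → sum 31
Total = 18 + 31 = 49.
Check digit = (10 − (49 mod 10)) mod 10 = 1.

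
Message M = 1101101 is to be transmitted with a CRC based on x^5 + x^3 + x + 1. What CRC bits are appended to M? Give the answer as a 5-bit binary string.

Append 5 zeros: 110110100000. Divide by 101011 (XOR where the leading bit is 1):
  pos 0: 110110 XOR 101011 = 011101
  pos 1: 111011 XOR 101011 = 010000
  pos 2: 100000 XOR 101011 = 001011
  pos 4: 101100 XOR 101011 = 000111
Remainder (last 5 bits) = 11100. This is the CRC / FCS.

11100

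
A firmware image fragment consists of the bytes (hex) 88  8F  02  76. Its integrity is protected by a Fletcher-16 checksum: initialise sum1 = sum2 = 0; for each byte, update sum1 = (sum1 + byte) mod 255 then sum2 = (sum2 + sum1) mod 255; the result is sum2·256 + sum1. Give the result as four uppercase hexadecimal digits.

4B90

Running sums (mod 255):
  after byte 0 (88): sum1=136, sum2=136
  after byte 1 (8F): sum1=24, sum2=160
  after byte 2 (02): sum1=26, sum2=186
  after byte 3 (76): sum1=144, sum2=75
Checksum = sum2·256 + sum1 = 75·256 + 144 = 19344 = 0x4B90.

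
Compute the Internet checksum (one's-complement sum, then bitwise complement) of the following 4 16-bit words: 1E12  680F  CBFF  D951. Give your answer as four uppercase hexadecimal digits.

D48C

One's-complement addition (fold any carry out of bit 15 back into bit 0):
  0x1E12 + 0x680F = 0x08621
  0x8621 + 0xCBFF = 0x15220 → wrap carry → 0x5221
  0x5221 + 0xD951 = 0x12B72 → wrap carry → 0x2B73
One's-complement sum = 0x2B73.
Checksum = ~0x2B73 & 0xFFFF = 0xD48C.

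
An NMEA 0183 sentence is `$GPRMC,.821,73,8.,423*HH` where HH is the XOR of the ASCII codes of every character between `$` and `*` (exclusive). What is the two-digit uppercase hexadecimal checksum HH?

79

XOR the ASCII codes of the payload characters:
  'G' = 0x47 → acc = 0x47
  'P' = 0x50 → acc = 0x17
  'R' = 0x52 → acc = 0x45
  'M' = 0x4D → acc = 0x08
  'C' = 0x43 → acc = 0x4B
  ',' = 0x2C → acc = 0x67
  '.' = 0x2E → acc = 0x49
  '8' = 0x38 → acc = 0x71
  '2' = 0x32 → acc = 0x43
  '1' = 0x31 → acc = 0x72
  ',' = 0x2C → acc = 0x5E
  '7' = 0x37 → acc = 0x69
  '3' = 0x33 → acc = 0x5A
  ',' = 0x2C → acc = 0x76
  '8' = 0x38 → acc = 0x4E
  '.' = 0x2E → acc = 0x60
  ',' = 0x2C → acc = 0x4C
  '4' = 0x34 → acc = 0x78
  '2' = 0x32 → acc = 0x4A
  '3' = 0x33 → acc = 0x79
Checksum = 0x79.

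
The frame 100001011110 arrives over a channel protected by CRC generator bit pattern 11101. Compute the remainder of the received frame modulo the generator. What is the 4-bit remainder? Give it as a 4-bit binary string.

Modulo-2 division of 100001011110 by 11101:
  pos 0: 10000 XOR 11101 = 01101
  pos 1: 11011 XOR 11101 = 00110
  pos 3: 11001 XOR 11101 = 00100
  pos 5: 10011 XOR 11101 = 01110
  pos 6: 11101 XOR 11101 = 00000
Remainder = 0000 (zero — the frame passes the CRC check).

0000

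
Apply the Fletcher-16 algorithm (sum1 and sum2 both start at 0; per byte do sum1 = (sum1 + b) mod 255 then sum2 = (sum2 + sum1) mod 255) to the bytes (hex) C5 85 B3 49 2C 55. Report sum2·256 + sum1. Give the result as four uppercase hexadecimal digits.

96C9

Running sums (mod 255):
  after byte 0 (C5): sum1=197, sum2=197
  after byte 1 (85): sum1=75, sum2=17
  after byte 2 (B3): sum1=254, sum2=16
  after byte 3 (49): sum1=72, sum2=88
  after byte 4 (2C): sum1=116, sum2=204
  after byte 5 (55): sum1=201, sum2=150
Checksum = sum2·256 + sum1 = 150·256 + 201 = 38601 = 0x96C9.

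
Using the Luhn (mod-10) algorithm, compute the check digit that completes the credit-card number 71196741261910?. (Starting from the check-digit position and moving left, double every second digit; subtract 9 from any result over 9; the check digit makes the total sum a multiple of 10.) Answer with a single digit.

8

Partial digits right→left: 0 1 9 1 6 2 1 4 7 6 9 1 1 7
Double every second digit counting from the check-digit position (so the 1st, 3rd, 5th, ... of the partial from the right).
  doubled (with −9 where >9): 0 9 3 2 5 9 2 → sum 30
  kept as-is: 1 1 2 4 6 1 7 → sum 22
Total = 30 + 22 = 52.
Check digit = (10 − (52 mod 10)) mod 10 = 8.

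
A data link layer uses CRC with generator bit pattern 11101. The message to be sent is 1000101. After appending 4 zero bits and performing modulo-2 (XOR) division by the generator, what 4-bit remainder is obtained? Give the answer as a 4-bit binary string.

Append 4 zeros: 10001010000. Divide by 11101 (XOR where the leading bit is 1):
  pos 0: 10001 XOR 11101 = 01100
  pos 1: 11000 XOR 11101 = 00101
  pos 3: 10110 XOR 11101 = 01011
  pos 4: 10110 XOR 11101 = 01011
  pos 5: 10110 XOR 11101 = 01011
  pos 6: 10110 XOR 11101 = 01011
Remainder (last 4 bits) = 1011. This is the CRC / FCS.

1011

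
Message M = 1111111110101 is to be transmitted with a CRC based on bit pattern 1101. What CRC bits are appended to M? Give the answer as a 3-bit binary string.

Append 3 zeros: 1111111110101000. Divide by 1101 (XOR where the leading bit is 1):
  pos 0: 1111 XOR 1101 = 0010
  pos 2: 1011 XOR 1101 = 0110
  pos 3: 1101 XOR 1101 = 0000
  pos 7: 1101 XOR 1101 = 0000
  pos 12: 1000 XOR 1101 = 0101
Remainder (last 3 bits) = 101. This is the CRC / FCS.

101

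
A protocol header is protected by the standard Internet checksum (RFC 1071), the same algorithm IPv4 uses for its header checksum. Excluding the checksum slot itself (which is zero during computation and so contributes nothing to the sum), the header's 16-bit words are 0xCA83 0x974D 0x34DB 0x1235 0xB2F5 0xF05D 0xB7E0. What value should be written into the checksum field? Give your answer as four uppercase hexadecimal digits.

FBE9

One's-complement addition (fold any carry out of bit 15 back into bit 0):
  0xCA83 + 0x974D = 0x161D0 → wrap carry → 0x61D1
  0x61D1 + 0x34DB = 0x096AC
  0x96AC + 0x1235 = 0x0A8E1
  0xA8E1 + 0xB2F5 = 0x15BD6 → wrap carry → 0x5BD7
  0x5BD7 + 0xF05D = 0x14C34 → wrap carry → 0x4C35
  0x4C35 + 0xB7E0 = 0x10415 → wrap carry → 0x0416
One's-complement sum = 0x0416.
Checksum = ~0x0416 & 0xFFFF = 0xFBE9.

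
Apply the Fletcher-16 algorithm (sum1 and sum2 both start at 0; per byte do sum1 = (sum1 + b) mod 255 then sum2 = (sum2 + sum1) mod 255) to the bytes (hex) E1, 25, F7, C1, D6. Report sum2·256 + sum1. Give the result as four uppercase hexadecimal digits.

4097

Running sums (mod 255):
  after byte 0 (E1): sum1=225, sum2=225
  after byte 1 (25): sum1=7, sum2=232
  after byte 2 (F7): sum1=254, sum2=231
  after byte 3 (C1): sum1=192, sum2=168
  after byte 4 (D6): sum1=151, sum2=64
Checksum = sum2·256 + sum1 = 64·256 + 151 = 16535 = 0x4097.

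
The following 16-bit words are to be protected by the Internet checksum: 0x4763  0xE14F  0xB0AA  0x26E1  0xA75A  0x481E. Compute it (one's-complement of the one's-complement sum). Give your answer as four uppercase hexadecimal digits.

1048

One's-complement addition (fold any carry out of bit 15 back into bit 0):
  0x4763 + 0xE14F = 0x128B2 → wrap carry → 0x28B3
  0x28B3 + 0xB0AA = 0x0D95D
  0xD95D + 0x26E1 = 0x1003E → wrap carry → 0x003F
  0x003F + 0xA75A = 0x0A799
  0xA799 + 0x481E = 0x0EFB7
One's-complement sum = 0xEFB7.
Checksum = ~0xEFB7 & 0xFFFF = 0x1048.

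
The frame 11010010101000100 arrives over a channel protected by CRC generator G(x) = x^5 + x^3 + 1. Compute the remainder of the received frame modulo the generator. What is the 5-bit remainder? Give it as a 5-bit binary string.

00000

Modulo-2 division of 11010010101000100 by 101001:
  pos 0: 110100 XOR 101001 = 011101
  pos 1: 111011 XOR 101001 = 010010
  pos 2: 100100 XOR 101001 = 001101
  pos 4: 110110 XOR 101001 = 011111
  pos 5: 111111 XOR 101001 = 010110
  pos 6: 101100 XOR 101001 = 000101
  pos 9: 101001 XOR 101001 = 000000
Remainder = 00000 (zero — the frame passes the CRC check).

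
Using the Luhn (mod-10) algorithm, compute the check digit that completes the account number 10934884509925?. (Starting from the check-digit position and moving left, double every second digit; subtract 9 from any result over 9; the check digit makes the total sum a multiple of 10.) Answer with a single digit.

Partial digits right→left: 5 2 9 9 0 5 4 8 8 4 3 9 0 1
Double every second digit counting from the check-digit position (so the 1st, 3rd, 5th, ... of the partial from the right).
  doubled (with −9 where >9): 1 9 0 8 7 6 0 → sum 31
  kept as-is: 2 9 5 8 4 9 1 → sum 38
Total = 31 + 38 = 69.
Check digit = (10 − (69 mod 10)) mod 10 = 1.

1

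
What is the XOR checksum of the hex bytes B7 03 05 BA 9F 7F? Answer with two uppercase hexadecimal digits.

EB

XOR the bytes together:
  start with 0xB7
  0xB7 ⊕ 0x03 = 0xB4
  0xB4 ⊕ 0x05 = 0xB1
  0xB1 ⊕ 0xBA = 0x0B
  0x0B ⊕ 0x9F = 0x94
  0x94 ⊕ 0x7F = 0xEB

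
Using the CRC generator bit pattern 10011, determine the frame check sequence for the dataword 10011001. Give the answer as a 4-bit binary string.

Append 4 zeros: 100110010000. Divide by 10011 (XOR where the leading bit is 1):
  pos 0: 10011 XOR 10011 = 00000
  pos 7: 10000 XOR 10011 = 00011
Remainder (last 4 bits) = 0011. This is the CRC / FCS.

0011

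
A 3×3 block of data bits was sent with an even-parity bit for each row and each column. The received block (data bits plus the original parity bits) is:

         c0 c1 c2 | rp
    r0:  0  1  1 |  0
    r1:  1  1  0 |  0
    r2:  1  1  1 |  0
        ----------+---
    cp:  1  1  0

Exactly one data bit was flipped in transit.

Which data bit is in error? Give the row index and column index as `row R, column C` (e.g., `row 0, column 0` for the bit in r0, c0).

row 2, column 0

Recompute each row's even parity and compare to rp:
  r0: data parity 0, sent rp 0 → ok
  r1: data parity 0, sent rp 0 → ok
  r2: data parity 1, sent rp 0 → mismatch
Recompute each column's even parity and compare to cp:
  c0: data parity 0, sent cp 1 → mismatch
  c1: data parity 1, sent cp 1 → ok
  c2: data parity 0, sent cp 0 → ok
Exactly one row (r2) and one column (c0) fail → the flipped bit is at their intersection.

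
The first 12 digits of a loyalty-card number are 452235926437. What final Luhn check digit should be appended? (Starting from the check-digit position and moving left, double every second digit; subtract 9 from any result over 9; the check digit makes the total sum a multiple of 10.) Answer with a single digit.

0

Partial digits right→left: 7 3 4 6 2 9 5 3 2 2 5 4
Double every second digit counting from the check-digit position (so the 1st, 3rd, 5th, ... of the partial from the right).
  doubled (with −9 where >9): 5 8 4 1 4 1 → sum 23
  kept as-is: 3 6 9 3 2 4 → sum 27
Total = 23 + 27 = 50.
Check digit = (10 − (50 mod 10)) mod 10 = 0.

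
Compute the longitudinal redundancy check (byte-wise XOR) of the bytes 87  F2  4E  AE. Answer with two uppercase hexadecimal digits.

XOR the bytes together:
  start with 0x87
  0x87 ⊕ 0xF2 = 0x75
  0x75 ⊕ 0x4E = 0x3B
  0x3B ⊕ 0xAE = 0x95

95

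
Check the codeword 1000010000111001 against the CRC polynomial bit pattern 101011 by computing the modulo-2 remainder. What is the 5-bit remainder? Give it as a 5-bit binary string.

00000

Modulo-2 division of 1000010000111001 by 101011:
  pos 0: 100001 XOR 101011 = 001010
  pos 2: 101000 XOR 101011 = 000011
  pos 6: 110011 XOR 101011 = 011000
  pos 7: 110001 XOR 101011 = 011010
  pos 8: 110100 XOR 101011 = 011111
  pos 9: 111110 XOR 101011 = 010101
  pos 10: 101011 XOR 101011 = 000000
Remainder = 00000 (zero — the frame passes the CRC check).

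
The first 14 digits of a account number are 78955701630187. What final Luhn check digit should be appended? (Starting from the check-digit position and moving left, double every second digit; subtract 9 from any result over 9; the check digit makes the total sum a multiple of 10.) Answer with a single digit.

Partial digits right→left: 7 8 1 0 3 6 1 0 7 5 5 9 8 7
Double every second digit counting from the check-digit position (so the 1st, 3rd, 5th, ... of the partial from the right).
  doubled (with −9 where >9): 5 2 6 2 5 1 7 → sum 28
  kept as-is: 8 0 6 0 5 9 7 → sum 35
Total = 28 + 35 = 63.
Check digit = (10 − (63 mod 10)) mod 10 = 7.

7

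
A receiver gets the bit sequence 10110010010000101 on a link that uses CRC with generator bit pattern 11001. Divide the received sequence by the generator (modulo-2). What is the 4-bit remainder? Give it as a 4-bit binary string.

Modulo-2 division of 10110010010000101 by 11001:
  pos 0: 10110 XOR 11001 = 01111
  pos 1: 11110 XOR 11001 = 00111
  pos 3: 11110 XOR 11001 = 00111
  pos 5: 11101 XOR 11001 = 00100
  pos 7: 10000 XOR 11001 = 01001
  pos 8: 10010 XOR 11001 = 01011
  pos 9: 10110 XOR 11001 = 01111
  pos 10: 11111 XOR 11001 = 00110
  pos 12: 11001 XOR 11001 = 00000
Remainder = 0000 (zero — the frame passes the CRC check).

0000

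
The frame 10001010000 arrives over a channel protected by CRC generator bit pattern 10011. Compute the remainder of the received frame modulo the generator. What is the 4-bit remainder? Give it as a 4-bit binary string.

1000

Modulo-2 division of 10001010000 by 10011:
  pos 0: 10001 XOR 10011 = 00010
  pos 3: 10010 XOR 10011 = 00001
Remainder = 1000 (nonzero — an error is detected).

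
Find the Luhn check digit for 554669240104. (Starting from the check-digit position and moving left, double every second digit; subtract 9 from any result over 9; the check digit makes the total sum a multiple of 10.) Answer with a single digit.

2

Partial digits right→left: 4 0 1 0 4 2 9 6 6 4 5 5
Double every second digit counting from the check-digit position (so the 1st, 3rd, 5th, ... of the partial from the right).
  doubled (with −9 where >9): 8 2 8 9 3 1 → sum 31
  kept as-is: 0 0 2 6 4 5 → sum 17
Total = 31 + 17 = 48.
Check digit = (10 − (48 mod 10)) mod 10 = 2.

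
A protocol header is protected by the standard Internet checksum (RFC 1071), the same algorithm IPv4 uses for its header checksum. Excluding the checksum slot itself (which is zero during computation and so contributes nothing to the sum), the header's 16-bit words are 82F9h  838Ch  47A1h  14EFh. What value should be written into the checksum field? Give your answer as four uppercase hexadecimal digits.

One's-complement addition (fold any carry out of bit 15 back into bit 0):
  0x82F9 + 0x838C = 0x10685 → wrap carry → 0x0686
  0x0686 + 0x47A1 = 0x04E27
  0x4E27 + 0x14EF = 0x06316
One's-complement sum = 0x6316.
Checksum = ~0x6316 & 0xFFFF = 0x9CE9.

9CE9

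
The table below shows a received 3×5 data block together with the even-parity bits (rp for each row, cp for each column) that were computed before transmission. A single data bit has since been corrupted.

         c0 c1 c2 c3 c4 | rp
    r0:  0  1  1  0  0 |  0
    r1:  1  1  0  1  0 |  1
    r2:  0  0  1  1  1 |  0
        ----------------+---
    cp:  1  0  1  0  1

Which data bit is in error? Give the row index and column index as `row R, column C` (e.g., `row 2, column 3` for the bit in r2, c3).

row 2, column 2

Recompute each row's even parity and compare to rp:
  r0: data parity 0, sent rp 0 → ok
  r1: data parity 1, sent rp 1 → ok
  r2: data parity 1, sent rp 0 → mismatch
Recompute each column's even parity and compare to cp:
  c0: data parity 1, sent cp 1 → ok
  c1: data parity 0, sent cp 0 → ok
  c2: data parity 0, sent cp 1 → mismatch
  c3: data parity 0, sent cp 0 → ok
  c4: data parity 1, sent cp 1 → ok
Exactly one row (r2) and one column (c2) fail → the flipped bit is at their intersection.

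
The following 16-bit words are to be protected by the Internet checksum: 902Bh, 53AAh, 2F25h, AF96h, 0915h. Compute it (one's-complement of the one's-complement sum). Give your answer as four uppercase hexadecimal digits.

3459

One's-complement addition (fold any carry out of bit 15 back into bit 0):
  0x902B + 0x53AA = 0x0E3D5
  0xE3D5 + 0x2F25 = 0x112FA → wrap carry → 0x12FB
  0x12FB + 0xAF96 = 0x0C291
  0xC291 + 0x0915 = 0x0CBA6
One's-complement sum = 0xCBA6.
Checksum = ~0xCBA6 & 0xFFFF = 0x3459.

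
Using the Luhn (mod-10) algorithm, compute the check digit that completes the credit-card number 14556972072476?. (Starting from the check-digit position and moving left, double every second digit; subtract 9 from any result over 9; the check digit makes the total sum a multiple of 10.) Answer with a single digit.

Partial digits right→left: 6 7 4 2 7 0 2 7 9 6 5 5 4 1
Double every second digit counting from the check-digit position (so the 1st, 3rd, 5th, ... of the partial from the right).
  doubled (with −9 where >9): 3 8 5 4 9 1 8 → sum 38
  kept as-is: 7 2 0 7 6 5 1 → sum 28
Total = 38 + 28 = 66.
Check digit = (10 − (66 mod 10)) mod 10 = 4.

4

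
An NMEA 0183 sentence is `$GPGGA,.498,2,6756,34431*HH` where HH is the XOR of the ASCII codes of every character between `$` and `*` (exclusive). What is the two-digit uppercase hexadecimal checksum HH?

XOR the ASCII codes of the payload characters:
  'G' = 0x47 → acc = 0x47
  'P' = 0x50 → acc = 0x17
  'G' = 0x47 → acc = 0x50
  'G' = 0x47 → acc = 0x17
  'A' = 0x41 → acc = 0x56
  ',' = 0x2C → acc = 0x7A
  '.' = 0x2E → acc = 0x54
  '4' = 0x34 → acc = 0x60
  '9' = 0x39 → acc = 0x59
  '8' = 0x38 → acc = 0x61
  ',' = 0x2C → acc = 0x4D
  '2' = 0x32 → acc = 0x7F
  ',' = 0x2C → acc = 0x53
  '6' = 0x36 → acc = 0x65
  '7' = 0x37 → acc = 0x52
  '5' = 0x35 → acc = 0x67
  '6' = 0x36 → acc = 0x51
  ',' = 0x2C → acc = 0x7D
  '3' = 0x33 → acc = 0x4E
  '4' = 0x34 → acc = 0x7A
  '4' = 0x34 → acc = 0x4E
  '3' = 0x33 → acc = 0x7D
  '1' = 0x31 → acc = 0x4C
Checksum = 0x4C.

4C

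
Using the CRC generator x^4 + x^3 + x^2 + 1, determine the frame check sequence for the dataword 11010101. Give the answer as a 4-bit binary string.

0100

Append 4 zeros: 110101010000. Divide by 11101 (XOR where the leading bit is 1):
  pos 0: 11010 XOR 11101 = 00111
  pos 2: 11110 XOR 11101 = 00011
  pos 5: 11100 XOR 11101 = 00001
Remainder (last 4 bits) = 0100. This is the CRC / FCS.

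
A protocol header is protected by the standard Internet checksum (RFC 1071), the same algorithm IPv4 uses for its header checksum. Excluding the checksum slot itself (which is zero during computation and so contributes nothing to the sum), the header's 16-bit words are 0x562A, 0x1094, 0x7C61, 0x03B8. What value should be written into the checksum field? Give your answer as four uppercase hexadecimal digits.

One's-complement addition (fold any carry out of bit 15 back into bit 0):
  0x562A + 0x1094 = 0x066BE
  0x66BE + 0x7C61 = 0x0E31F
  0xE31F + 0x03B8 = 0x0E6D7
One's-complement sum = 0xE6D7.
Checksum = ~0xE6D7 & 0xFFFF = 0x1928.

1928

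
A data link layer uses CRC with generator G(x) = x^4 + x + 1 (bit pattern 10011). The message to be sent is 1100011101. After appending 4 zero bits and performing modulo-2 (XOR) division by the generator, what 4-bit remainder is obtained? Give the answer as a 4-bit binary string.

Append 4 zeros: 11000111010000. Divide by 10011 (XOR where the leading bit is 1):
  pos 0: 11000 XOR 10011 = 01011
  pos 1: 10111 XOR 10011 = 00100
  pos 3: 10011 XOR 10011 = 00000
  pos 9: 10000 XOR 10011 = 00011
Remainder (last 4 bits) = 0011. This is the CRC / FCS.

0011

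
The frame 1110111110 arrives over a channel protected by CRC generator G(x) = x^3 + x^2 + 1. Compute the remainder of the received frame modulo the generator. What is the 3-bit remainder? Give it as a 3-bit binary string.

Modulo-2 division of 1110111110 by 1101:
  pos 0: 1110 XOR 1101 = 0011
  pos 2: 1111 XOR 1101 = 0010
  pos 4: 1011 XOR 1101 = 0110
  pos 5: 1101 XOR 1101 = 0000
Remainder = 000 (zero — the frame passes the CRC check).

000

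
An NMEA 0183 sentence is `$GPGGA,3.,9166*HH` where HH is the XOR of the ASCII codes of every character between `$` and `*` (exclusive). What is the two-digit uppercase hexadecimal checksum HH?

43

XOR the ASCII codes of the payload characters:
  'G' = 0x47 → acc = 0x47
  'P' = 0x50 → acc = 0x17
  'G' = 0x47 → acc = 0x50
  'G' = 0x47 → acc = 0x17
  'A' = 0x41 → acc = 0x56
  ',' = 0x2C → acc = 0x7A
  '3' = 0x33 → acc = 0x49
  '.' = 0x2E → acc = 0x67
  ',' = 0x2C → acc = 0x4B
  '9' = 0x39 → acc = 0x72
  '1' = 0x31 → acc = 0x43
  '6' = 0x36 → acc = 0x75
  '6' = 0x36 → acc = 0x43
Checksum = 0x43.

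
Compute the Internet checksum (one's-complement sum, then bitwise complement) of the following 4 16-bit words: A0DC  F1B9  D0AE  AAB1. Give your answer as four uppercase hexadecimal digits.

One's-complement addition (fold any carry out of bit 15 back into bit 0):
  0xA0DC + 0xF1B9 = 0x19295 → wrap carry → 0x9296
  0x9296 + 0xD0AE = 0x16344 → wrap carry → 0x6345
  0x6345 + 0xAAB1 = 0x10DF6 → wrap carry → 0x0DF7
One's-complement sum = 0x0DF7.
Checksum = ~0x0DF7 & 0xFFFF = 0xF208.

F208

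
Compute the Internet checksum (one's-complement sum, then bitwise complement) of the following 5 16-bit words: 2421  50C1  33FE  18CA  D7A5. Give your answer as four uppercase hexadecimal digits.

One's-complement addition (fold any carry out of bit 15 back into bit 0):
  0x2421 + 0x50C1 = 0x074E2
  0x74E2 + 0x33FE = 0x0A8E0
  0xA8E0 + 0x18CA = 0x0C1AA
  0xC1AA + 0xD7A5 = 0x1994F → wrap carry → 0x9950
One's-complement sum = 0x9950.
Checksum = ~0x9950 & 0xFFFF = 0x66AF.

66AF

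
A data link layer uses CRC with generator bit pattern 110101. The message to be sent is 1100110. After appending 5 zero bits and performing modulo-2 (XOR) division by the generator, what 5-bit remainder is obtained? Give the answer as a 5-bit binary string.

11101

Append 5 zeros: 110011000000. Divide by 110101 (XOR where the leading bit is 1):
  pos 0: 110011 XOR 110101 = 000110
  pos 3: 110000 XOR 110101 = 000101
  pos 6: 101000 XOR 110101 = 011101
Remainder (last 5 bits) = 11101. This is the CRC / FCS.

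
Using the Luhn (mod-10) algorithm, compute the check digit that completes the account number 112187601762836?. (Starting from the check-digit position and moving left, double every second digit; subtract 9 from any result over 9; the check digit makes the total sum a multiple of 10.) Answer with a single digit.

8

Partial digits right→left: 6 3 8 2 6 7 1 0 6 7 8 1 2 1 1
Double every second digit counting from the check-digit position (so the 1st, 3rd, 5th, ... of the partial from the right).
  doubled (with −9 where >9): 3 7 3 2 3 7 4 2 → sum 31
  kept as-is: 3 2 7 0 7 1 1 → sum 21
Total = 31 + 21 = 52.
Check digit = (10 − (52 mod 10)) mod 10 = 8.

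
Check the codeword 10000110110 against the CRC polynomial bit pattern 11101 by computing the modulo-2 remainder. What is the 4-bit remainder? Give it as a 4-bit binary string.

Modulo-2 division of 10000110110 by 11101:
  pos 0: 10000 XOR 11101 = 01101
  pos 1: 11011 XOR 11101 = 00110
  pos 3: 11010 XOR 11101 = 00111
  pos 5: 11111 XOR 11101 = 00010
Remainder = 0100 (nonzero — an error is detected).

0100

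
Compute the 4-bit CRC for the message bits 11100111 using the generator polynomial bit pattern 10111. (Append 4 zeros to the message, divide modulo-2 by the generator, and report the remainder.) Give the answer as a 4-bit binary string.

1001

Append 4 zeros: 111001110000. Divide by 10111 (XOR where the leading bit is 1):
  pos 0: 11100 XOR 10111 = 01011
  pos 1: 10111 XOR 10111 = 00000
  pos 6: 11000 XOR 10111 = 01111
  pos 7: 11110 XOR 10111 = 01001
Remainder (last 4 bits) = 1001. This is the CRC / FCS.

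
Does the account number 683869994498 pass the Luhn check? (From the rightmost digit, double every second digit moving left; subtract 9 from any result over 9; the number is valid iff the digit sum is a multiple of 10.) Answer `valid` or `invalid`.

invalid

From the right, keep odd positions and double even positions (subtract 9 from any doubled value over 9):
  doubled (positions 2,4,...): 9 8 9 3 6 3 → sum 38
  kept (positions 1,3,...): 8 4 9 9 8 8 → sum 46
Total = 84.
84 mod 10 = 4, so the number is invalid.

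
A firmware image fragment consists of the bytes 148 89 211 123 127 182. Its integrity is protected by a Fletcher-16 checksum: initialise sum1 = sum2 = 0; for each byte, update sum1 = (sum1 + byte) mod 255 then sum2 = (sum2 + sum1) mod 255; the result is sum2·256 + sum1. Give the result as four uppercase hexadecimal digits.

Running sums (mod 255):
  after byte 0 (148): sum1=148, sum2=148
  after byte 1 (89): sum1=237, sum2=130
  after byte 2 (211): sum1=193, sum2=68
  after byte 3 (123): sum1=61, sum2=129
  after byte 4 (127): sum1=188, sum2=62
  after byte 5 (182): sum1=115, sum2=177
Checksum = sum2·256 + sum1 = 177·256 + 115 = 45427 = 0xB173.

B173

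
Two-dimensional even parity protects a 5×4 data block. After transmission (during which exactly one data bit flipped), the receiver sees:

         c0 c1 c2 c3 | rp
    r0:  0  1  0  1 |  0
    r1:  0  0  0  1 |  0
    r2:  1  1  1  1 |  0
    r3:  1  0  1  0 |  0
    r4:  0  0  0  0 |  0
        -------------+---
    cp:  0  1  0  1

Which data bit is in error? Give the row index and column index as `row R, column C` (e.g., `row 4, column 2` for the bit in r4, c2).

Recompute each row's even parity and compare to rp:
  r0: data parity 0, sent rp 0 → ok
  r1: data parity 1, sent rp 0 → mismatch
  r2: data parity 0, sent rp 0 → ok
  r3: data parity 0, sent rp 0 → ok
  r4: data parity 0, sent rp 0 → ok
Recompute each column's even parity and compare to cp:
  c0: data parity 0, sent cp 0 → ok
  c1: data parity 0, sent cp 1 → mismatch
  c2: data parity 0, sent cp 0 → ok
  c3: data parity 1, sent cp 1 → ok
Exactly one row (r1) and one column (c1) fail → the flipped bit is at their intersection.

row 1, column 1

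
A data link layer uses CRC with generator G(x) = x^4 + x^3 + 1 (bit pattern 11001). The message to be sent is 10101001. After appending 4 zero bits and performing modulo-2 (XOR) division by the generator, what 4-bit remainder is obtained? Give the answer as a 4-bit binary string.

0110

Append 4 zeros: 101010010000. Divide by 11001 (XOR where the leading bit is 1):
  pos 0: 10101 XOR 11001 = 01100
  pos 1: 11000 XOR 11001 = 00001
  pos 5: 10100 XOR 11001 = 01101
  pos 6: 11010 XOR 11001 = 00011
Remainder (last 4 bits) = 0110. This is the CRC / FCS.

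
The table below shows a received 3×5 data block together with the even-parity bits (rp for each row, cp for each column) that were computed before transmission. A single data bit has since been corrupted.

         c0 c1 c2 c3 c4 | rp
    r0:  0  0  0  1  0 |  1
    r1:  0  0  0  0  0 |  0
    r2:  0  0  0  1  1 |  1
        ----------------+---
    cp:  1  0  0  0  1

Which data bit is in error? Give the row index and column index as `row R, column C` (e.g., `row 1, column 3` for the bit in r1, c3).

Recompute each row's even parity and compare to rp:
  r0: data parity 1, sent rp 1 → ok
  r1: data parity 0, sent rp 0 → ok
  r2: data parity 0, sent rp 1 → mismatch
Recompute each column's even parity and compare to cp:
  c0: data parity 0, sent cp 1 → mismatch
  c1: data parity 0, sent cp 0 → ok
  c2: data parity 0, sent cp 0 → ok
  c3: data parity 0, sent cp 0 → ok
  c4: data parity 1, sent cp 1 → ok
Exactly one row (r2) and one column (c0) fail → the flipped bit is at their intersection.

row 2, column 0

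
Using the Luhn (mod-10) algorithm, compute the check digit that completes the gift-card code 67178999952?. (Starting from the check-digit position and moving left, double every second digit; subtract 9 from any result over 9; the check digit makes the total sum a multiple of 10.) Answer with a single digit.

9

Partial digits right→left: 2 5 9 9 9 9 8 7 1 7 6
Double every second digit counting from the check-digit position (so the 1st, 3rd, 5th, ... of the partial from the right).
  doubled (with −9 where >9): 4 9 9 7 2 3 → sum 34
  kept as-is: 5 9 9 7 7 → sum 37
Total = 34 + 37 = 71.
Check digit = (10 − (71 mod 10)) mod 10 = 9.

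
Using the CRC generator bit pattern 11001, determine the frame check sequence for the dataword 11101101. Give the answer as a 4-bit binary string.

0011

Append 4 zeros: 111011010000. Divide by 11001 (XOR where the leading bit is 1):
  pos 0: 11101 XOR 11001 = 00100
  pos 2: 10010 XOR 11001 = 01011
  pos 3: 10111 XOR 11001 = 01110
  pos 4: 11100 XOR 11001 = 00101
  pos 6: 10100 XOR 11001 = 01101
  pos 7: 11010 XOR 11001 = 00011
Remainder (last 4 bits) = 0011. This is the CRC / FCS.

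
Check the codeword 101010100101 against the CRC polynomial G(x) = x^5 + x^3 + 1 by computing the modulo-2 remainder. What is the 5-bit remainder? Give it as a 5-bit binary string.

Modulo-2 division of 101010100101 by 101001:
  pos 0: 101010 XOR 101001 = 000011
  pos 4: 111001 XOR 101001 = 010000
  pos 5: 100000 XOR 101001 = 001001
Remainder = 10011 (nonzero — an error is detected).

10011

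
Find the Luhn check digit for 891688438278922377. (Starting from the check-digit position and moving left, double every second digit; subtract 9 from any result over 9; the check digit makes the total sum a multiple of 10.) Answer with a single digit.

5

Partial digits right→left: 7 7 3 2 2 9 8 7 2 8 3 4 8 8 6 1 9 8
Double every second digit counting from the check-digit position (so the 1st, 3rd, 5th, ... of the partial from the right).
  doubled (with −9 where >9): 5 6 4 7 4 6 7 3 9 → sum 51
  kept as-is: 7 2 9 7 8 4 8 1 8 → sum 54
Total = 51 + 54 = 105.
Check digit = (10 − (105 mod 10)) mod 10 = 5.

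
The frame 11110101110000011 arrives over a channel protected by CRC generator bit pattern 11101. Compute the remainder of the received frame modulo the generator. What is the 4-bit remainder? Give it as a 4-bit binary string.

Modulo-2 division of 11110101110000011 by 11101:
  pos 0: 11110 XOR 11101 = 00011
  pos 3: 11101 XOR 11101 = 00000
  pos 8: 11000 XOR 11101 = 00101
  pos 10: 10100 XOR 11101 = 01001
  pos 11: 10011 XOR 11101 = 01110
  pos 12: 11101 XOR 11101 = 00000
Remainder = 0000 (zero — the frame passes the CRC check).

0000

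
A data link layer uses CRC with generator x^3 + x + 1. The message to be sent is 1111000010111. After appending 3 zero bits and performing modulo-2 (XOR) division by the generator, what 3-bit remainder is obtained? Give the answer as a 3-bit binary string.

010

Append 3 zeros: 1111000010111000. Divide by 1011 (XOR where the leading bit is 1):
  pos 0: 1111 XOR 1011 = 0100
  pos 1: 1000 XOR 1011 = 0011
  pos 3: 1100 XOR 1011 = 0111
  pos 4: 1110 XOR 1011 = 0101
  pos 5: 1011 XOR 1011 = 0000
  pos 10: 1110 XOR 1011 = 0101
  pos 11: 1010 XOR 1011 = 0001
Remainder (last 3 bits) = 010. This is the CRC / FCS.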